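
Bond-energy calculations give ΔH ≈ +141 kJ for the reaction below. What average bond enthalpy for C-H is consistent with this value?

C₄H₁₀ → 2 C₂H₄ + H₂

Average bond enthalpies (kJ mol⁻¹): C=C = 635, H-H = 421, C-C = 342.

Let D be the C-H bond energy.
Σ(broken) = 3×342 + 10×D = 1026 + 10D
Σ(formed) = 8×D + 2×635 + 1×421 = 1691 + 8D
ΔH = Σ(broken) − Σ(formed) = (1026 + 10D) − (1691 + 8D) = −665 + 2D
Setting this equal to +141 kJ gives 2D = 806, so D = 403 kJ/mol.

D(C-H) ≈ 403 kJ/mol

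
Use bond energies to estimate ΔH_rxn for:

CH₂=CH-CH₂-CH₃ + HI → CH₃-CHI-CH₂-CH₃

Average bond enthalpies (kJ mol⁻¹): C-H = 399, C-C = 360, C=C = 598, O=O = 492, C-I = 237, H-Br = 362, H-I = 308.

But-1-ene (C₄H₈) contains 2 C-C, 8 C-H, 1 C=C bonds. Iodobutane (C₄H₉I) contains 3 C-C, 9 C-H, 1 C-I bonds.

ΔH ≈ −90 kJ

Bonds broken (reactants):
  C-C: 2 × 360 = 720
  C-H: 8 × 399 = 3192
  C=C: 1 × 598 = 598
  H-I: 1 × 308 = 308
  Σ(broken) = 4818 kJ
Bonds formed (products):
  C-C: 3 × 360 = 1080
  C-H: 9 × 399 = 3591
  C-I: 1 × 237 = 237
  Σ(formed) = 4908 kJ
ΔH = Σ(broken) − Σ(formed) = 4818 − 4908 = −90 kJ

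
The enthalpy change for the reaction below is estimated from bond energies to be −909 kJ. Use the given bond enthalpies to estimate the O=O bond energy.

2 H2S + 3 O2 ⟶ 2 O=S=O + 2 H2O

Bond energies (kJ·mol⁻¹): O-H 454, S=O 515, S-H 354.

Let D be the O=O bond energy.
Σ(broken) = 3×D + 4×354 = 1416 + 3D
Σ(formed) = 4×454 + 4×515 = 3876
ΔH = Σ(broken) − Σ(formed) = (1416 + 3D) − (3876) = −2460 + 3D
Setting this equal to −909 kJ gives 3D = 1551, so D = 517 kJ/mol.

D(O=O) ≈ 517 kJ/mol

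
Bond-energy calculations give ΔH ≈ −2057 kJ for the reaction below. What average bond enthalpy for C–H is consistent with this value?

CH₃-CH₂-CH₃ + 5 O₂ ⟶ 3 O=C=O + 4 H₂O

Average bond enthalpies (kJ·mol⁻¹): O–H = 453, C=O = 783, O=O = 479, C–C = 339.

Let D be the C–H bond energy.
Σ(broken) = 2×339 + 8×D + 5×479 = 3073 + 8D
Σ(formed) = 6×783 + 8×453 = 8322
ΔH = Σ(broken) − Σ(formed) = (3073 + 8D) − (8322) = −5249 + 8D
Setting this equal to −2057 kJ gives 8D = 3192, so D = 399 kJ/mol.

D(C–H) ≈ 399 kJ/mol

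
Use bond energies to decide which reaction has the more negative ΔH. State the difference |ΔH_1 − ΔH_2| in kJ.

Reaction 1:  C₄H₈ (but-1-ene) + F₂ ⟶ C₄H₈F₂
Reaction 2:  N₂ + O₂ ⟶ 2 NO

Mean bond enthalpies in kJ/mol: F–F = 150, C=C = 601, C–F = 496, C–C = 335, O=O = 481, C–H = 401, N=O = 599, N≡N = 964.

Reaction 1:
  Bonds broken (reactants):
    C–C: 2 × 335 = 670
    C–H: 8 × 401 = 3208
    C=C: 1 × 601 = 601
    F–F: 1 × 150 = 150
    Σ(broken) = 4629 kJ
  Bonds formed (products):
    C–C: 3 × 335 = 1005
    C–F: 2 × 496 = 992
    C–H: 8 × 401 = 3208
    Σ(formed) = 5205 kJ
  ΔH_1 = 4629 − 5205 = −576 kJ
Reaction 2:
  Bonds broken (reactants):
    N≡N: 1 × 964 = 964
    O=O: 1 × 481 = 481
    Σ(broken) = 1445 kJ
  Bonds formed (products):
    N=O: 2 × 599 = 1198
    Σ(formed) = 1198 kJ
  ΔH_2 = 1445 − 1198 = +247 kJ
ΔH_1 − ΔH_2 = −823 kJ, so reaction 1 has the more negative ΔH; |ΔH_1 − ΔH_2| = 823 kJ.

Reaction 1, by 823 kJ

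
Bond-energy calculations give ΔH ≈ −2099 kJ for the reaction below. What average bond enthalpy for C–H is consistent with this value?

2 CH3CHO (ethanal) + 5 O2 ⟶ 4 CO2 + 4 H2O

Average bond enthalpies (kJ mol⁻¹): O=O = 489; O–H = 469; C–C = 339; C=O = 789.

Let D be the C–H bond energy.
Σ(broken) = 2×339 + 8×D + 2×789 + 5×489 = 4701 + 8D
Σ(formed) = 8×789 + 8×469 = 10064
ΔH = Σ(broken) − Σ(formed) = (4701 + 8D) − (10064) = −5363 + 8D
Setting this equal to −2099 kJ gives 8D = 3264, so D = 408 kJ/mol.

D(C–H) ≈ 408 kJ/mol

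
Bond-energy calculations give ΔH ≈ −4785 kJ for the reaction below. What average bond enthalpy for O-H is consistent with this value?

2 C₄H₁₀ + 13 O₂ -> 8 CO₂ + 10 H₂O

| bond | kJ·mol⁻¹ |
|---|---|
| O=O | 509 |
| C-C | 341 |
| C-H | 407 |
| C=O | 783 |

Let D be the O-H bond energy.
Σ(broken) = 6×341 + 20×407 + 13×509 = 16803
Σ(formed) = 16×783 + 20×D = 12528 + 20D
ΔH = Σ(broken) − Σ(formed) = (16803) − (12528 + 20D) = +4275 − 20D
Setting this equal to −4785 kJ gives 20D = 9060, so D = 453 kJ/mol.

D(O-H) ≈ 453 kJ/mol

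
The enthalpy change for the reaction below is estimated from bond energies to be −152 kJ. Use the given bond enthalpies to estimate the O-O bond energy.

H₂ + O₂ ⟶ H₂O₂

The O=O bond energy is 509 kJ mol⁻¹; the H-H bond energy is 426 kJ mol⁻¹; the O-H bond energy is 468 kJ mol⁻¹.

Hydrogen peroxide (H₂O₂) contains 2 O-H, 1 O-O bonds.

D(O-O) ≈ 151 kJ/mol

Let D be the O-O bond energy.
Σ(broken) = 1×426 + 1×509 = 935
Σ(formed) = 2×468 + 1×D = 936 + D
ΔH = Σ(broken) − Σ(formed) = (935) − (936 + D) = −1 − D
Setting this equal to −152 kJ gives D = 151 kJ/mol.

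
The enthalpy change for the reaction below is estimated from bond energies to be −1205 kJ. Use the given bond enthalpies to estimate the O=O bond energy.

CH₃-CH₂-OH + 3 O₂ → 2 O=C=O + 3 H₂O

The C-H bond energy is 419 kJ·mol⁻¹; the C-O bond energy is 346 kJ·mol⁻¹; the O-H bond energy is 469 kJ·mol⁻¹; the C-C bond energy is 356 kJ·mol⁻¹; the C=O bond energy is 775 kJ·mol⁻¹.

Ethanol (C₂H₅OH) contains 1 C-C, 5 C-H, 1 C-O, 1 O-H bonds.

D(O=O) ≈ 481 kJ/mol

Let D be the O=O bond energy.
Σ(broken) = 1×356 + 5×419 + 1×346 + 1×469 + 3×D = 3266 + 3D
Σ(formed) = 4×775 + 6×469 = 5914
ΔH = Σ(broken) − Σ(formed) = (3266 + 3D) − (5914) = −2648 + 3D
Setting this equal to −1205 kJ gives 3D = 1443, so D = 481 kJ/mol.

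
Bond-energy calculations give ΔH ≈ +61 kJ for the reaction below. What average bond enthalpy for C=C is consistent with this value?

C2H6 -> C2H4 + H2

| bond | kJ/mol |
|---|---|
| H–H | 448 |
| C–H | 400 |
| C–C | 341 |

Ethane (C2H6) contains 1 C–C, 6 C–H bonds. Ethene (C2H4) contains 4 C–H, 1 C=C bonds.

D(C=C) ≈ 632 kJ/mol

Let D be the C=C bond energy.
Σ(broken) = 1×341 + 6×400 = 2741
Σ(formed) = 4×400 + 1×D + 1×448 = 2048 + D
ΔH = Σ(broken) − Σ(formed) = (2741) − (2048 + D) = +693 − D
Setting this equal to +61 kJ gives D = 632 kJ/mol.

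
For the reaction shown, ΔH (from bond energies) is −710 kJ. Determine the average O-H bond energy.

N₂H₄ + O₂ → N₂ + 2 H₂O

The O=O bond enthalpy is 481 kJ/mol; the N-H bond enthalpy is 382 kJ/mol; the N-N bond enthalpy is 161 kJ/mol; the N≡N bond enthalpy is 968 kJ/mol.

D(O-H) ≈ 478 kJ/mol

Let D be the O-H bond energy.
Σ(broken) = 4×382 + 1×161 + 1×481 = 2170
Σ(formed) = 1×968 + 4×D = 968 + 4D
ΔH = Σ(broken) − Σ(formed) = (2170) − (968 + 4D) = +1202 − 4D
Setting this equal to −710 kJ gives 4D = 1912, so D = 478 kJ/mol.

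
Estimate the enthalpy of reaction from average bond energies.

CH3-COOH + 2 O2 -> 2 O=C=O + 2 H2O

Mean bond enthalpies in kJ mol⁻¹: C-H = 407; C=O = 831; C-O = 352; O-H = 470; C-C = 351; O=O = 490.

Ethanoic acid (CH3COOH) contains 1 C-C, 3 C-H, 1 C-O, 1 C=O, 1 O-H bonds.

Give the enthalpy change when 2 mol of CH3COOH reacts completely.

ΔH = −1998 kJ

Bonds broken (reactants):
  C-C: 1 × 351 = 351
  C-H: 3 × 407 = 1221
  C-O: 1 × 352 = 352
  C=O: 1 × 831 = 831
  O-H: 1 × 470 = 470
  O=O: 2 × 490 = 980
  Σ(broken) = 4205 kJ
Bonds formed (products):
  C=O: 4 × 831 = 3324
  O-H: 4 × 470 = 1880
  Σ(formed) = 5204 kJ
ΔH = Σ(broken) − Σ(formed) = 4205 − 5204 = −999 kJ
For 2× the reaction as written: 2 × (−999) = −1998 kJ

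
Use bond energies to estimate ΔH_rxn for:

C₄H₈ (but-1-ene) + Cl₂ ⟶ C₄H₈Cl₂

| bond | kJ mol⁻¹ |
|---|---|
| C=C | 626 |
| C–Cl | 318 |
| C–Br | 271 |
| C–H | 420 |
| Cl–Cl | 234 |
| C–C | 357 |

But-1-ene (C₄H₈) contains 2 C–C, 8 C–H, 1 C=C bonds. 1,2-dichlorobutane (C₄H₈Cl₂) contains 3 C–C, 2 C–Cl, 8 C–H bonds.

ΔH ≈ −133 kJ

Bonds broken (reactants):
  C–C: 2 × 357 = 714
  C–H: 8 × 420 = 3360
  C=C: 1 × 626 = 626
  Cl–Cl: 1 × 234 = 234
  Σ(broken) = 4934 kJ
Bonds formed (products):
  C–C: 3 × 357 = 1071
  C–Cl: 2 × 318 = 636
  C–H: 8 × 420 = 3360
  Σ(formed) = 5067 kJ
ΔH = Σ(broken) − Σ(formed) = 4934 − 5067 = −133 kJ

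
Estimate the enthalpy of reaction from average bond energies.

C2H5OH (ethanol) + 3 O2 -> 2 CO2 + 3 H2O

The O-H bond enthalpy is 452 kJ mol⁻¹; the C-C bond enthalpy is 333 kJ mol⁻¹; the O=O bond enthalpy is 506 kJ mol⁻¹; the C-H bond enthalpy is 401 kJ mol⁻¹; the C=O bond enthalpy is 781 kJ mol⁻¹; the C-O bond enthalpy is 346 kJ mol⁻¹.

ΔH ≈ −1182 kJ

Bonds broken (reactants):
  C-C: 1 × 333 = 333
  C-H: 5 × 401 = 2005
  C-O: 1 × 346 = 346
  O-H: 1 × 452 = 452
  O=O: 3 × 506 = 1518
  Σ(broken) = 4654 kJ
Bonds formed (products):
  C=O: 4 × 781 = 3124
  O-H: 6 × 452 = 2712
  Σ(formed) = 5836 kJ
ΔH = Σ(broken) − Σ(formed) = 4654 − 5836 = −1182 kJ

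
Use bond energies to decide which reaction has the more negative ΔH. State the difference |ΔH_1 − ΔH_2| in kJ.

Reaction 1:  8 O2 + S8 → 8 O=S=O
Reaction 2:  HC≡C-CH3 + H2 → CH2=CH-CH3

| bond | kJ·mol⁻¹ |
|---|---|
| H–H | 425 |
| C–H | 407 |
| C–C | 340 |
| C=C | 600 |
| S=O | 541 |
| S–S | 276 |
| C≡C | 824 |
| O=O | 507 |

Reaction 1, by 2227 kJ

Reaction 1:
  Bonds broken (reactants):
    O=O: 8 × 507 = 4056
    S–S: 8 × 276 = 2208
    Σ(broken) = 6264 kJ
  Bonds formed (products):
    S=O: 16 × 541 = 8656
    Σ(formed) = 8656 kJ
  ΔH_1 = 6264 − 8656 = −2392 kJ
Reaction 2:
  Bonds broken (reactants):
    C≡C: 1 × 824 = 824
    C–C: 1 × 340 = 340
    C–H: 4 × 407 = 1628
    H–H: 1 × 425 = 425
    Σ(broken) = 3217 kJ
  Bonds formed (products):
    C–C: 1 × 340 = 340
    C–H: 6 × 407 = 2442
    C=C: 1 × 600 = 600
    Σ(formed) = 3382 kJ
  ΔH_2 = 3217 − 3382 = −165 kJ
ΔH_1 − ΔH_2 = −2227 kJ, so reaction 1 has the more negative ΔH; |ΔH_1 − ΔH_2| = 2227 kJ.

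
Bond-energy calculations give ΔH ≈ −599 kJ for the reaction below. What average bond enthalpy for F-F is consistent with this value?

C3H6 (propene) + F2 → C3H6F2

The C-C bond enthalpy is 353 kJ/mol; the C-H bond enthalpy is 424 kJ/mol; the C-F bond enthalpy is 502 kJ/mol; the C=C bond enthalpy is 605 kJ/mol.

D(F-F) ≈ 153 kJ/mol

Let D be the F-F bond energy.
Σ(broken) = 1×353 + 6×424 + 1×605 + 1×D = 3502 + D
Σ(formed) = 2×353 + 2×502 + 6×424 = 4254
ΔH = Σ(broken) − Σ(formed) = (3502 + D) − (4254) = −752 + D
Setting this equal to −599 kJ gives D = 153 kJ/mol.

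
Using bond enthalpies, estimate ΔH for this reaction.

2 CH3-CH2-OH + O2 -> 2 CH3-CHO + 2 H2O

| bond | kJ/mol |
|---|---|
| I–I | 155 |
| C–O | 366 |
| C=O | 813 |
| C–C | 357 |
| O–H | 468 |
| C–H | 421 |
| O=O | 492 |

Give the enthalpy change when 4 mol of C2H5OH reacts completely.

Bonds broken (reactants):
  C–C: 2 × 357 = 714
  C–H: 10 × 421 = 4210
  C–O: 2 × 366 = 732
  O–H: 2 × 468 = 936
  O=O: 1 × 492 = 492
  Σ(broken) = 7084 kJ
Bonds formed (products):
  C–C: 2 × 357 = 714
  C–H: 8 × 421 = 3368
  C=O: 2 × 813 = 1626
  O–H: 4 × 468 = 1872
  Σ(formed) = 7580 kJ
ΔH = Σ(broken) − Σ(formed) = 7084 − 7580 = −496 kJ
For 2× the reaction as written: 2 × (−496) = −992 kJ

ΔH = −992 kJ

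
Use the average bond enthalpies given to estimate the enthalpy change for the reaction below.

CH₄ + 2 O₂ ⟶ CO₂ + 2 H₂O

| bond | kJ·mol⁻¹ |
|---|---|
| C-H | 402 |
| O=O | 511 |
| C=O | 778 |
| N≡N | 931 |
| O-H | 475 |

Bonds broken (reactants):
  C-H: 4 × 402 = 1608
  O=O: 2 × 511 = 1022
  Σ(broken) = 2630 kJ
Bonds formed (products):
  C=O: 2 × 778 = 1556
  O-H: 4 × 475 = 1900
  Σ(formed) = 3456 kJ
ΔH = Σ(broken) − Σ(formed) = 2630 − 3456 = −826 kJ

ΔH ≈ −826 kJ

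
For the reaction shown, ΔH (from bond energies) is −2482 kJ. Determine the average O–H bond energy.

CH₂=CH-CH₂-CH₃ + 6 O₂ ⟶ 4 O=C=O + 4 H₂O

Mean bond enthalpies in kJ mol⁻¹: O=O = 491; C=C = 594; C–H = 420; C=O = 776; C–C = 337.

Let D be the O–H bond energy.
Σ(broken) = 2×337 + 8×420 + 1×594 + 6×491 = 7574
Σ(formed) = 8×776 + 8×D = 6208 + 8D
ΔH = Σ(broken) − Σ(formed) = (7574) − (6208 + 8D) = +1366 − 8D
Setting this equal to −2482 kJ gives 8D = 3848, so D = 481 kJ/mol.

D(O–H) ≈ 481 kJ/mol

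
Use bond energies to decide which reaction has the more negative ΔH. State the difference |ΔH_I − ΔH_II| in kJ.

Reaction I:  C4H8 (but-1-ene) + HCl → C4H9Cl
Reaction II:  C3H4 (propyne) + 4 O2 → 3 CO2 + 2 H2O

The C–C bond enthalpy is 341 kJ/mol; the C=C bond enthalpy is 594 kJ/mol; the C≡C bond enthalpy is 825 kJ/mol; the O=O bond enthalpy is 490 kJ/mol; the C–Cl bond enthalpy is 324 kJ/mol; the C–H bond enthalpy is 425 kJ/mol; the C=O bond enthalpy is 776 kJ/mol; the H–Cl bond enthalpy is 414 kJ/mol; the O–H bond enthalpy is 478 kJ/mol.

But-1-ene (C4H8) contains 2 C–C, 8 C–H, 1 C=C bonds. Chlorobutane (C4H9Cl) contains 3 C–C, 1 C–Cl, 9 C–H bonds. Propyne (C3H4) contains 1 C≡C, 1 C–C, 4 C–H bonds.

Reaction II, by 1660 kJ

Reaction I:
  Bonds broken (reactants):
    C–C: 2 × 341 = 682
    C–H: 8 × 425 = 3400
    C=C: 1 × 594 = 594
    H–Cl: 1 × 414 = 414
    Σ(broken) = 5090 kJ
  Bonds formed (products):
    C–C: 3 × 341 = 1023
    C–Cl: 1 × 324 = 324
    C–H: 9 × 425 = 3825
    Σ(formed) = 5172 kJ
  ΔH_I = 5090 − 5172 = −82 kJ
Reaction II:
  Bonds broken (reactants):
    C≡C: 1 × 825 = 825
    C–C: 1 × 341 = 341
    C–H: 4 × 425 = 1700
    O=O: 4 × 490 = 1960
    Σ(broken) = 4826 kJ
  Bonds formed (products):
    C=O: 6 × 776 = 4656
    O–H: 4 × 478 = 1912
    Σ(formed) = 6568 kJ
  ΔH_II = 4826 − 6568 = −1742 kJ
ΔH_I − ΔH_II = +1660 kJ, so reaction II has the more negative ΔH; |ΔH_I − ΔH_II| = 1660 kJ.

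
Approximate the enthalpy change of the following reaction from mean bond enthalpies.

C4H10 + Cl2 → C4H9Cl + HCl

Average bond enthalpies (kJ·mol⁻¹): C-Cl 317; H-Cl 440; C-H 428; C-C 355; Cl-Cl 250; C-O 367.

ΔH ≈ −79 kJ

Bonds broken (reactants):
  C-C: 3 × 355 = 1065
  C-H: 10 × 428 = 4280
  Cl-Cl: 1 × 250 = 250
  Σ(broken) = 5595 kJ
Bonds formed (products):
  C-C: 3 × 355 = 1065
  C-Cl: 1 × 317 = 317
  C-H: 9 × 428 = 3852
  H-Cl: 1 × 440 = 440
  Σ(formed) = 5674 kJ
ΔH = Σ(broken) − Σ(formed) = 5595 − 5674 = −79 kJ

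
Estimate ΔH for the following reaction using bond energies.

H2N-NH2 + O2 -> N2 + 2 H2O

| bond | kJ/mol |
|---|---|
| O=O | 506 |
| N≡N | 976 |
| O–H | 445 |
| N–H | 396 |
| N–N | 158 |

ΔH ≈ −508 kJ

Bonds broken (reactants):
  N–H: 4 × 396 = 1584
  N–N: 1 × 158 = 158
  O=O: 1 × 506 = 506
  Σ(broken) = 2248 kJ
Bonds formed (products):
  N≡N: 1 × 976 = 976
  O–H: 4 × 445 = 1780
  Σ(formed) = 2756 kJ
ΔH = Σ(broken) − Σ(formed) = 2248 − 2756 = −508 kJ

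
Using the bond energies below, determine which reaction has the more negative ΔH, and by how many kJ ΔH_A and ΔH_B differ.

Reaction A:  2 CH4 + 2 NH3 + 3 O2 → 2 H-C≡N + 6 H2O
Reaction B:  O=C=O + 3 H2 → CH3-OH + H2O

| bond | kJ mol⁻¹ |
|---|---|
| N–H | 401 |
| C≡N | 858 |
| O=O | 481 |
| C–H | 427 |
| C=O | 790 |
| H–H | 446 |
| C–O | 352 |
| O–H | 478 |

Reaction A:
  Bonds broken (reactants):
    C–H: 8 × 427 = 3416
    N–H: 6 × 401 = 2406
    O=O: 3 × 481 = 1443
    Σ(broken) = 7265 kJ
  Bonds formed (products):
    C≡N: 2 × 858 = 1716
    C–H: 2 × 427 = 854
    O–H: 12 × 478 = 5736
    Σ(formed) = 8306 kJ
  ΔH_A = 7265 − 8306 = −1041 kJ
Reaction B:
  Bonds broken (reactants):
    C=O: 2 × 790 = 1580
    H–H: 3 × 446 = 1338
    Σ(broken) = 2918 kJ
  Bonds formed (products):
    C–H: 3 × 427 = 1281
    C–O: 1 × 352 = 352
    O–H: 3 × 478 = 1434
    Σ(formed) = 3067 kJ
  ΔH_B = 2918 − 3067 = −149 kJ
ΔH_A − ΔH_B = −892 kJ, so reaction A has the more negative ΔH; |ΔH_A − ΔH_B| = 892 kJ.

Reaction A, by 892 kJ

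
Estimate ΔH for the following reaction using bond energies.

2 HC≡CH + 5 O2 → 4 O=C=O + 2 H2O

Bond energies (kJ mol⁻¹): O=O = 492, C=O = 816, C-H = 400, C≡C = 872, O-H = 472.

Bonds broken (reactants):
  C≡C: 2 × 872 = 1744
  C-H: 4 × 400 = 1600
  O=O: 5 × 492 = 2460
  Σ(broken) = 5804 kJ
Bonds formed (products):
  C=O: 8 × 816 = 6528
  O-H: 4 × 472 = 1888
  Σ(formed) = 8416 kJ
ΔH = Σ(broken) − Σ(formed) = 5804 − 8416 = −2612 kJ

ΔH ≈ −2612 kJ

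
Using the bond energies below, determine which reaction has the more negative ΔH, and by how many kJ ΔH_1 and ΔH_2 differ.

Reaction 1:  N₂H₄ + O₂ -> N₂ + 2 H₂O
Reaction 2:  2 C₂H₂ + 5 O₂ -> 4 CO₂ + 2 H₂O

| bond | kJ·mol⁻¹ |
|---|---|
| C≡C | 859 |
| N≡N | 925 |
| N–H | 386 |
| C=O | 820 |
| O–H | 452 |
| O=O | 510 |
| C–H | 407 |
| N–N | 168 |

Reaction 2, by 1961 kJ

Reaction 1:
  Bonds broken (reactants):
    N–H: 4 × 386 = 1544
    N–N: 1 × 168 = 168
    O=O: 1 × 510 = 510
    Σ(broken) = 2222 kJ
  Bonds formed (products):
    N≡N: 1 × 925 = 925
    O–H: 4 × 452 = 1808
    Σ(formed) = 2733 kJ
  ΔH_1 = 2222 − 2733 = −511 kJ
Reaction 2:
  Bonds broken (reactants):
    C≡C: 2 × 859 = 1718
    C–H: 4 × 407 = 1628
    O=O: 5 × 510 = 2550
    Σ(broken) = 5896 kJ
  Bonds formed (products):
    C=O: 8 × 820 = 6560
    O–H: 4 × 452 = 1808
    Σ(formed) = 8368 kJ
  ΔH_2 = 5896 − 8368 = −2472 kJ
ΔH_1 − ΔH_2 = +1961 kJ, so reaction 2 has the more negative ΔH; |ΔH_1 − ΔH_2| = 1961 kJ.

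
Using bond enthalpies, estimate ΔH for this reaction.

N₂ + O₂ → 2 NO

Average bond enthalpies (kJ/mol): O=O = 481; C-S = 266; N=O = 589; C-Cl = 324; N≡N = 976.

Bonds broken (reactants):
  N≡N: 1 × 976 = 976
  O=O: 1 × 481 = 481
  Σ(broken) = 1457 kJ
Bonds formed (products):
  N=O: 2 × 589 = 1178
  Σ(formed) = 1178 kJ
ΔH = Σ(broken) − Σ(formed) = 1457 − 1178 = +279 kJ

ΔH ≈ +279 kJ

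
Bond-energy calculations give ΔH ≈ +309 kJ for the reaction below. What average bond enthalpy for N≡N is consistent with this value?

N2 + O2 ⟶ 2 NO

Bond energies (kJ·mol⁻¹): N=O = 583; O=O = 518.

Let D be the N≡N bond energy.
Σ(broken) = 1×D + 1×518 = 518 + D
Σ(formed) = 2×583 = 1166
ΔH = Σ(broken) − Σ(formed) = (518 + D) − (1166) = −648 + D
Setting this equal to +309 kJ gives D = 957 kJ/mol.

D(N≡N) ≈ 957 kJ/mol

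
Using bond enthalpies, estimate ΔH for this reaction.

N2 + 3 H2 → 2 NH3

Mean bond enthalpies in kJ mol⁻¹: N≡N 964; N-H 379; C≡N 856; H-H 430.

ΔH ≈ −20 kJ

Bonds broken (reactants):
  H-H: 3 × 430 = 1290
  N≡N: 1 × 964 = 964
  Σ(broken) = 2254 kJ
Bonds formed (products):
  N-H: 6 × 379 = 2274
  Σ(formed) = 2274 kJ
ΔH = Σ(broken) − Σ(formed) = 2254 − 2274 = −20 kJ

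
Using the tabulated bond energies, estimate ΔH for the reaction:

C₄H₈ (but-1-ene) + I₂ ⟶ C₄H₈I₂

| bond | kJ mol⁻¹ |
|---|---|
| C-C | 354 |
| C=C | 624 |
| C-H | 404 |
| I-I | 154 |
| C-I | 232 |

Bonds broken (reactants):
  C-C: 2 × 354 = 708
  C-H: 8 × 404 = 3232
  C=C: 1 × 624 = 624
  I-I: 1 × 154 = 154
  Σ(broken) = 4718 kJ
Bonds formed (products):
  C-C: 3 × 354 = 1062
  C-H: 8 × 404 = 3232
  C-I: 2 × 232 = 464
  Σ(formed) = 4758 kJ
ΔH = Σ(broken) − Σ(formed) = 4718 − 4758 = −40 kJ

ΔH ≈ −40 kJ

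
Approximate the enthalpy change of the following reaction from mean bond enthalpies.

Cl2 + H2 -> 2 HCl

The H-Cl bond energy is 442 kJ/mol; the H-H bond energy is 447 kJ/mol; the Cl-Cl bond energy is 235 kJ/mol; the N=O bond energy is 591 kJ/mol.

Bonds broken (reactants):
  Cl-Cl: 1 × 235 = 235
  H-H: 1 × 447 = 447
  Σ(broken) = 682 kJ
Bonds formed (products):
  H-Cl: 2 × 442 = 884
  Σ(formed) = 884 kJ
ΔH = Σ(broken) − Σ(formed) = 682 − 884 = −202 kJ

ΔH ≈ −202 kJ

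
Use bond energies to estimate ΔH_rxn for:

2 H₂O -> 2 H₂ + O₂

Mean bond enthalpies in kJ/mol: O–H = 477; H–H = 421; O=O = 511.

ΔH ≈ +555 kJ

Bonds broken (reactants):
  O–H: 4 × 477 = 1908
  Σ(broken) = 1908 kJ
Bonds formed (products):
  H–H: 2 × 421 = 842
  O=O: 1 × 511 = 511
  Σ(formed) = 1353 kJ
ΔH = Σ(broken) − Σ(formed) = 1908 − 1353 = +555 kJ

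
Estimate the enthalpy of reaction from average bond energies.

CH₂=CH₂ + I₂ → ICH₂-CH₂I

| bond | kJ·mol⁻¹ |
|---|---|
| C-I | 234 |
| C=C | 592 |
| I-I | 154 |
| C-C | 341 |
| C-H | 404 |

ΔH ≈ −63 kJ

Bonds broken (reactants):
  C-H: 4 × 404 = 1616
  C=C: 1 × 592 = 592
  I-I: 1 × 154 = 154
  Σ(broken) = 2362 kJ
Bonds formed (products):
  C-C: 1 × 341 = 341
  C-H: 4 × 404 = 1616
  C-I: 2 × 234 = 468
  Σ(formed) = 2425 kJ
ΔH = Σ(broken) − Σ(formed) = 2362 − 2425 = −63 kJ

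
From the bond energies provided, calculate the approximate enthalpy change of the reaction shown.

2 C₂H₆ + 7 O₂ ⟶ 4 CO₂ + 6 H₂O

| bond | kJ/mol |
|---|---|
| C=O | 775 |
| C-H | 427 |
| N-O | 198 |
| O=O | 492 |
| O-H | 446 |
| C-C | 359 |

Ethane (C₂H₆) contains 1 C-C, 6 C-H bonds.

ΔH ≈ −2266 kJ

Bonds broken (reactants):
  C-C: 2 × 359 = 718
  C-H: 12 × 427 = 5124
  O=O: 7 × 492 = 3444
  Σ(broken) = 9286 kJ
Bonds formed (products):
  C=O: 8 × 775 = 6200
  O-H: 12 × 446 = 5352
  Σ(formed) = 11552 kJ
ΔH = Σ(broken) − Σ(formed) = 9286 − 11552 = −2266 kJ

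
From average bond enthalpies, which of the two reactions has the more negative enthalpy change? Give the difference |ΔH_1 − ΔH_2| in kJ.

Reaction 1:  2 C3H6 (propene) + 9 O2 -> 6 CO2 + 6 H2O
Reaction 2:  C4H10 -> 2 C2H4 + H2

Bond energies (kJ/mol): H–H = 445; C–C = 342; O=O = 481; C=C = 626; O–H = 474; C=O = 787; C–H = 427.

Reaction 1, by 3926 kJ

Reaction 1:
  Bonds broken (reactants):
    C–C: 2 × 342 = 684
    C–H: 12 × 427 = 5124
    C=C: 2 × 626 = 1252
    O=O: 9 × 481 = 4329
    Σ(broken) = 11389 kJ
  Bonds formed (products):
    C=O: 12 × 787 = 9444
    O–H: 12 × 474 = 5688
    Σ(formed) = 15132 kJ
  ΔH_1 = 11389 − 15132 = −3743 kJ
Reaction 2:
  Bonds broken (reactants):
    C–C: 3 × 342 = 1026
    C–H: 10 × 427 = 4270
    Σ(broken) = 5296 kJ
  Bonds formed (products):
    C–H: 8 × 427 = 3416
    C=C: 2 × 626 = 1252
    H–H: 1 × 445 = 445
    Σ(formed) = 5113 kJ
  ΔH_2 = 5296 − 5113 = +183 kJ
ΔH_1 − ΔH_2 = −3926 kJ, so reaction 1 has the more negative ΔH; |ΔH_1 − ΔH_2| = 3926 kJ.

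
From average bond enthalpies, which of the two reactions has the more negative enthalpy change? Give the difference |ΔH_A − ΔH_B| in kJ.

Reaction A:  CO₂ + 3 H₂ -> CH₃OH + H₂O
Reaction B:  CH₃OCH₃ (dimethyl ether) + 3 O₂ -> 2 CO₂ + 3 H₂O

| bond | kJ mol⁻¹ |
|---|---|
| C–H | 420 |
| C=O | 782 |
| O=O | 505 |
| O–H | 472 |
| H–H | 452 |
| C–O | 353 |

Reaction A:
  Bonds broken (reactants):
    C=O: 2 × 782 = 1564
    H–H: 3 × 452 = 1356
    Σ(broken) = 2920 kJ
  Bonds formed (products):
    C–H: 3 × 420 = 1260
    C–O: 1 × 353 = 353
    O–H: 3 × 472 = 1416
    Σ(formed) = 3029 kJ
  ΔH_A = 2920 − 3029 = −109 kJ
Reaction B:
  Bonds broken (reactants):
    C–H: 6 × 420 = 2520
    C–O: 2 × 353 = 706
    O=O: 3 × 505 = 1515
    Σ(broken) = 4741 kJ
  Bonds formed (products):
    C=O: 4 × 782 = 3128
    O–H: 6 × 472 = 2832
    Σ(formed) = 5960 kJ
  ΔH_B = 4741 − 5960 = −1219 kJ
ΔH_A − ΔH_B = +1110 kJ, so reaction B has the more negative ΔH; |ΔH_A − ΔH_B| = 1110 kJ.

Reaction B, by 1110 kJ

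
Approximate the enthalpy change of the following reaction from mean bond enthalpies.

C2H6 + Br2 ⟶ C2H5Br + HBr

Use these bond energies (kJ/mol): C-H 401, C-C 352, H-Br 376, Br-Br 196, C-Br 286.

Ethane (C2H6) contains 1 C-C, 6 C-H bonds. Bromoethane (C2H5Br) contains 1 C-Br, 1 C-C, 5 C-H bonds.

Bonds broken (reactants):
  Br-Br: 1 × 196 = 196
  C-C: 1 × 352 = 352
  C-H: 6 × 401 = 2406
  Σ(broken) = 2954 kJ
Bonds formed (products):
  C-Br: 1 × 286 = 286
  C-C: 1 × 352 = 352
  C-H: 5 × 401 = 2005
  H-Br: 1 × 376 = 376
  Σ(formed) = 3019 kJ
ΔH = Σ(broken) − Σ(formed) = 2954 − 3019 = −65 kJ

ΔH ≈ −65 kJ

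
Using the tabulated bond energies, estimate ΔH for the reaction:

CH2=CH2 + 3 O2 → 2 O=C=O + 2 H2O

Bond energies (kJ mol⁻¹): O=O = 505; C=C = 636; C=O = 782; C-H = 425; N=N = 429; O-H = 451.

Bonds broken (reactants):
  C-H: 4 × 425 = 1700
  C=C: 1 × 636 = 636
  O=O: 3 × 505 = 1515
  Σ(broken) = 3851 kJ
Bonds formed (products):
  C=O: 4 × 782 = 3128
  O-H: 4 × 451 = 1804
  Σ(formed) = 4932 kJ
ΔH = Σ(broken) − Σ(formed) = 3851 − 4932 = −1081 kJ

ΔH ≈ −1081 kJ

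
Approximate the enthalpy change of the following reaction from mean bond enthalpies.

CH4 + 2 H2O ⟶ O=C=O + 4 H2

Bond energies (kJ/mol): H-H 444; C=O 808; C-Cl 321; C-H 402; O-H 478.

ΔH ≈ +128 kJ

Bonds broken (reactants):
  C-H: 4 × 402 = 1608
  O-H: 4 × 478 = 1912
  Σ(broken) = 3520 kJ
Bonds formed (products):
  C=O: 2 × 808 = 1616
  H-H: 4 × 444 = 1776
  Σ(formed) = 3392 kJ
ΔH = Σ(broken) − Σ(formed) = 3520 − 3392 = +128 kJ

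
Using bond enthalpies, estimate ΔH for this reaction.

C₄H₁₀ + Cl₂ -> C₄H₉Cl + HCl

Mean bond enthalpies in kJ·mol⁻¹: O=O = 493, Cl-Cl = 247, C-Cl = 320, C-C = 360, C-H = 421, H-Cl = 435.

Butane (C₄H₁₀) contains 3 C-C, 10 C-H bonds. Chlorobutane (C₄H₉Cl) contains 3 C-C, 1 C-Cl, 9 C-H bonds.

ΔH ≈ −87 kJ

Bonds broken (reactants):
  C-C: 3 × 360 = 1080
  C-H: 10 × 421 = 4210
  Cl-Cl: 1 × 247 = 247
  Σ(broken) = 5537 kJ
Bonds formed (products):
  C-C: 3 × 360 = 1080
  C-Cl: 1 × 320 = 320
  C-H: 9 × 421 = 3789
  H-Cl: 1 × 435 = 435
  Σ(formed) = 5624 kJ
ΔH = Σ(broken) − Σ(formed) = 5537 − 5624 = −87 kJ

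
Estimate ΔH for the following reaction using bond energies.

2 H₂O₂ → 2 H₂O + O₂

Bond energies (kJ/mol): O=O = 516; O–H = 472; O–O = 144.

Bonds broken (reactants):
  O–H: 4 × 472 = 1888
  O–O: 2 × 144 = 288
  Σ(broken) = 2176 kJ
Bonds formed (products):
  O–H: 4 × 472 = 1888
  O=O: 1 × 516 = 516
  Σ(formed) = 2404 kJ
ΔH = Σ(broken) − Σ(formed) = 2176 − 2404 = −228 kJ

ΔH ≈ −228 kJ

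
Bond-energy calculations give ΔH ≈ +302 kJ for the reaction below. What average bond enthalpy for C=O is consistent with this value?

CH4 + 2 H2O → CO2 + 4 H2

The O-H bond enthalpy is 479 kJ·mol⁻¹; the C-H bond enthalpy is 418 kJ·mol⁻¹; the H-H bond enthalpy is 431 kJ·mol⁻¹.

D(C=O) ≈ 781 kJ/mol

Let D be the C=O bond energy.
Σ(broken) = 4×418 + 4×479 = 3588
Σ(formed) = 2×D + 4×431 = 1724 + 2D
ΔH = Σ(broken) − Σ(formed) = (3588) − (1724 + 2D) = +1864 − 2D
Setting this equal to +302 kJ gives 2D = 1562, so D = 781 kJ/mol.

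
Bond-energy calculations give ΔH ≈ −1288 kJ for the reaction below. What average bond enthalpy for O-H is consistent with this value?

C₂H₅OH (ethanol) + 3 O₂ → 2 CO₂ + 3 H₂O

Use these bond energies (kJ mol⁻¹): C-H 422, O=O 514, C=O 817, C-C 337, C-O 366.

Let D be the O-H bond energy.
Σ(broken) = 1×337 + 5×422 + 1×366 + 1×D + 3×514 = 4355 + D
Σ(formed) = 4×817 + 6×D = 3268 + 6D
ΔH = Σ(broken) − Σ(formed) = (4355 + D) − (3268 + 6D) = +1087 − 5D
Setting this equal to −1288 kJ gives 5D = 2375, so D = 475 kJ/mol.

D(O-H) ≈ 475 kJ/mol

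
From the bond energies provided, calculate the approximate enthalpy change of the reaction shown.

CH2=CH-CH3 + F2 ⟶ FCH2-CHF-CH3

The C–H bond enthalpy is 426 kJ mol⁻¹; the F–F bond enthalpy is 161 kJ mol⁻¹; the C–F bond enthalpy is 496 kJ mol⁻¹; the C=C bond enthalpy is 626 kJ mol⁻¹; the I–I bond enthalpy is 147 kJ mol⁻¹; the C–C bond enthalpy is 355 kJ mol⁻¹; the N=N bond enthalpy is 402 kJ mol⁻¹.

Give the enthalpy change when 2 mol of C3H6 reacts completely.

ΔH = −1120 kJ

Bonds broken (reactants):
  C–C: 1 × 355 = 355
  C–H: 6 × 426 = 2556
  C=C: 1 × 626 = 626
  F–F: 1 × 161 = 161
  Σ(broken) = 3698 kJ
Bonds formed (products):
  C–C: 2 × 355 = 710
  C–F: 2 × 496 = 992
  C–H: 6 × 426 = 2556
  Σ(formed) = 4258 kJ
ΔH = Σ(broken) − Σ(formed) = 3698 − 4258 = −560 kJ
For 2× the reaction as written: 2 × (−560) = −1120 kJ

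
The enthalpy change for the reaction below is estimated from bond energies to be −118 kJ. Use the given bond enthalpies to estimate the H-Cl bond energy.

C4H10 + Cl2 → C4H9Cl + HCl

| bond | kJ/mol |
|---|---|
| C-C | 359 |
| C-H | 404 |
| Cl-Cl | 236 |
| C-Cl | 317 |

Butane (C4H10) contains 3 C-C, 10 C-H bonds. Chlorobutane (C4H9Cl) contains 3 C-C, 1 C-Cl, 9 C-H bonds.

D(H-Cl) ≈ 441 kJ/mol

Let D be the H-Cl bond energy.
Σ(broken) = 3×359 + 10×404 + 1×236 = 5353
Σ(formed) = 3×359 + 1×317 + 9×404 + 1×D = 5030 + D
ΔH = Σ(broken) − Σ(formed) = (5353) − (5030 + D) = +323 − D
Setting this equal to −118 kJ gives D = 441 kJ/mol.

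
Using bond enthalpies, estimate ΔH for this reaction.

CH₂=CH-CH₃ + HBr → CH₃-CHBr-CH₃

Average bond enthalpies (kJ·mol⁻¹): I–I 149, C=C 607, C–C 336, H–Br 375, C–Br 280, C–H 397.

Bonds broken (reactants):
  C–C: 1 × 336 = 336
  C–H: 6 × 397 = 2382
  C=C: 1 × 607 = 607
  H–Br: 1 × 375 = 375
  Σ(broken) = 3700 kJ
Bonds formed (products):
  C–Br: 1 × 280 = 280
  C–C: 2 × 336 = 672
  C–H: 7 × 397 = 2779
  Σ(formed) = 3731 kJ
ΔH = Σ(broken) − Σ(formed) = 3700 − 3731 = −31 kJ

ΔH ≈ −31 kJ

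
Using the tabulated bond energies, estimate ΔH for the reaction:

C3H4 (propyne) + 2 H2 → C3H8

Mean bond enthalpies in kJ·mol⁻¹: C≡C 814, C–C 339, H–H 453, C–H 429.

Bonds broken (reactants):
  C≡C: 1 × 814 = 814
  C–C: 1 × 339 = 339
  C–H: 4 × 429 = 1716
  H–H: 2 × 453 = 906
  Σ(broken) = 3775 kJ
Bonds formed (products):
  C–C: 2 × 339 = 678
  C–H: 8 × 429 = 3432
  Σ(formed) = 4110 kJ
ΔH = Σ(broken) − Σ(formed) = 3775 − 4110 = −335 kJ

ΔH ≈ −335 kJ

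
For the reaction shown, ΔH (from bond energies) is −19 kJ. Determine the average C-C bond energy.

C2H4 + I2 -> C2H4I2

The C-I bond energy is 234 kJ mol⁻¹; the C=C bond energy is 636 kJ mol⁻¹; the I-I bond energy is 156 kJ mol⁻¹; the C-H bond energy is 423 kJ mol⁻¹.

Let D be the C-C bond energy.
Σ(broken) = 4×423 + 1×636 + 1×156 = 2484
Σ(formed) = 1×D + 4×423 + 2×234 = 2160 + D
ΔH = Σ(broken) − Σ(formed) = (2484) − (2160 + D) = +324 − D
Setting this equal to −19 kJ gives D = 343 kJ/mol.

D(C-C) ≈ 343 kJ/mol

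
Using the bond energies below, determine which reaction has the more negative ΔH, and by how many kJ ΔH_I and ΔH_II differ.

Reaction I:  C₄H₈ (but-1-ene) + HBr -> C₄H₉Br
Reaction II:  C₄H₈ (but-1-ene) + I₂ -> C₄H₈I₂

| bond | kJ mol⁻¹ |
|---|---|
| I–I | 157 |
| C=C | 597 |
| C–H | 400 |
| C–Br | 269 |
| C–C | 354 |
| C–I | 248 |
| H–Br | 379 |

Reaction I:
  Bonds broken (reactants):
    C–C: 2 × 354 = 708
    C–H: 8 × 400 = 3200
    C=C: 1 × 597 = 597
    H–Br: 1 × 379 = 379
    Σ(broken) = 4884 kJ
  Bonds formed (products):
    C–Br: 1 × 269 = 269
    C–C: 3 × 354 = 1062
    C–H: 9 × 400 = 3600
    Σ(formed) = 4931 kJ
  ΔH_I = 4884 − 4931 = −47 kJ
Reaction II:
  Bonds broken (reactants):
    C–C: 2 × 354 = 708
    C–H: 8 × 400 = 3200
    C=C: 1 × 597 = 597
    I–I: 1 × 157 = 157
    Σ(broken) = 4662 kJ
  Bonds formed (products):
    C–C: 3 × 354 = 1062
    C–H: 8 × 400 = 3200
    C–I: 2 × 248 = 496
    Σ(formed) = 4758 kJ
  ΔH_II = 4662 − 4758 = −96 kJ
ΔH_I − ΔH_II = +49 kJ, so reaction II has the more negative ΔH; |ΔH_I − ΔH_II| = 49 kJ.

Reaction II, by 49 kJ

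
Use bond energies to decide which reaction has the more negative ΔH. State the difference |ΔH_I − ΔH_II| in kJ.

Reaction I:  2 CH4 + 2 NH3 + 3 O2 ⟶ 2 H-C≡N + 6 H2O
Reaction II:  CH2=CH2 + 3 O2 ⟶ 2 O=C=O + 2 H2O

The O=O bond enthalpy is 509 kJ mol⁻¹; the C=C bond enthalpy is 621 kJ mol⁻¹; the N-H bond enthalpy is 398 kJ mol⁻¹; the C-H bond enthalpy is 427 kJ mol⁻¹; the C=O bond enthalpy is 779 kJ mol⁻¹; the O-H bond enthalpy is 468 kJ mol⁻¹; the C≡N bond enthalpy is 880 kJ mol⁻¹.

Reaction II, by 233 kJ

Reaction I:
  Bonds broken (reactants):
    C-H: 8 × 427 = 3416
    N-H: 6 × 398 = 2388
    O=O: 3 × 509 = 1527
    Σ(broken) = 7331 kJ
  Bonds formed (products):
    C≡N: 2 × 880 = 1760
    C-H: 2 × 427 = 854
    O-H: 12 × 468 = 5616
    Σ(formed) = 8230 kJ
  ΔH_I = 7331 − 8230 = −899 kJ
Reaction II:
  Bonds broken (reactants):
    C-H: 4 × 427 = 1708
    C=C: 1 × 621 = 621
    O=O: 3 × 509 = 1527
    Σ(broken) = 3856 kJ
  Bonds formed (products):
    C=O: 4 × 779 = 3116
    O-H: 4 × 468 = 1872
    Σ(formed) = 4988 kJ
  ΔH_II = 3856 − 4988 = −1132 kJ
ΔH_I − ΔH_II = +233 kJ, so reaction II has the more negative ΔH; |ΔH_I − ΔH_II| = 233 kJ.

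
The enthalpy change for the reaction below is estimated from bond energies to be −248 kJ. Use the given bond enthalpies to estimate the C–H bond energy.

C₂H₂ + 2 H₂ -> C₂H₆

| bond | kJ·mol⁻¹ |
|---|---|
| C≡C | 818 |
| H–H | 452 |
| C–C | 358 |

D(C–H) ≈ 403 kJ/mol

Let D be the C–H bond energy.
Σ(broken) = 1×818 + 2×D + 2×452 = 1722 + 2D
Σ(formed) = 1×358 + 6×D = 358 + 6D
ΔH = Σ(broken) − Σ(formed) = (1722 + 2D) − (358 + 6D) = +1364 − 4D
Setting this equal to −248 kJ gives 4D = 1612, so D = 403 kJ/mol.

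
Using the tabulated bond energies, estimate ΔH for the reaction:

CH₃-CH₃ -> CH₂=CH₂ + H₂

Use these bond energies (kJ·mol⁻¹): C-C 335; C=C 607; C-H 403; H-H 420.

ΔH ≈ +114 kJ

Bonds broken (reactants):
  C-C: 1 × 335 = 335
  C-H: 6 × 403 = 2418
  Σ(broken) = 2753 kJ
Bonds formed (products):
  C-H: 4 × 403 = 1612
  C=C: 1 × 607 = 607
  H-H: 1 × 420 = 420
  Σ(formed) = 2639 kJ
ΔH = Σ(broken) − Σ(formed) = 2753 − 2639 = +114 kJ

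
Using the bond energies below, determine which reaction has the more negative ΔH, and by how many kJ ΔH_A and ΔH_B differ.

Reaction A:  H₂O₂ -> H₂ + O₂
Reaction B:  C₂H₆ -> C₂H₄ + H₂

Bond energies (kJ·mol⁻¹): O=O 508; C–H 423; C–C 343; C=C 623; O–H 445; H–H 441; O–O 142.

Reaction A, by 42 kJ

Reaction A:
  Bonds broken (reactants):
    O–H: 2 × 445 = 890
    O–O: 1 × 142 = 142
    Σ(broken) = 1032 kJ
  Bonds formed (products):
    H–H: 1 × 441 = 441
    O=O: 1 × 508 = 508
    Σ(formed) = 949 kJ
  ΔH_A = 1032 − 949 = +83 kJ
Reaction B:
  Bonds broken (reactants):
    C–C: 1 × 343 = 343
    C–H: 6 × 423 = 2538
    Σ(broken) = 2881 kJ
  Bonds formed (products):
    C–H: 4 × 423 = 1692
    C=C: 1 × 623 = 623
    H–H: 1 × 441 = 441
    Σ(formed) = 2756 kJ
  ΔH_B = 2881 − 2756 = +125 kJ
ΔH_A − ΔH_B = −42 kJ, so reaction A has the more negative ΔH; |ΔH_A − ΔH_B| = 42 kJ.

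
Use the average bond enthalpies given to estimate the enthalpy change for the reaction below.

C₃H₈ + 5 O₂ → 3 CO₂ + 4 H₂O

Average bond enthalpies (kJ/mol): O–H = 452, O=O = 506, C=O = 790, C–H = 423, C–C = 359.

ΔH ≈ −1724 kJ

Bonds broken (reactants):
  C–C: 2 × 359 = 718
  C–H: 8 × 423 = 3384
  O=O: 5 × 506 = 2530
  Σ(broken) = 6632 kJ
Bonds formed (products):
  C=O: 6 × 790 = 4740
  O–H: 8 × 452 = 3616
  Σ(formed) = 8356 kJ
ΔH = Σ(broken) − Σ(formed) = 6632 − 8356 = −1724 kJ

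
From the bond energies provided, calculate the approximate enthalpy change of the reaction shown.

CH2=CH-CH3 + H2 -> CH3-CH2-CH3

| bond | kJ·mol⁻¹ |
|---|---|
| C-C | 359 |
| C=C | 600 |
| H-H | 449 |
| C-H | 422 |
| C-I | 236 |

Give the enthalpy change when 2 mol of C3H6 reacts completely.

ΔH = −308 kJ

Bonds broken (reactants):
  C-C: 1 × 359 = 359
  C-H: 6 × 422 = 2532
  C=C: 1 × 600 = 600
  H-H: 1 × 449 = 449
  Σ(broken) = 3940 kJ
Bonds formed (products):
  C-C: 2 × 359 = 718
  C-H: 8 × 422 = 3376
  Σ(formed) = 4094 kJ
ΔH = Σ(broken) − Σ(formed) = 3940 − 4094 = −154 kJ
For 2× the reaction as written: 2 × (−154) = −308 kJ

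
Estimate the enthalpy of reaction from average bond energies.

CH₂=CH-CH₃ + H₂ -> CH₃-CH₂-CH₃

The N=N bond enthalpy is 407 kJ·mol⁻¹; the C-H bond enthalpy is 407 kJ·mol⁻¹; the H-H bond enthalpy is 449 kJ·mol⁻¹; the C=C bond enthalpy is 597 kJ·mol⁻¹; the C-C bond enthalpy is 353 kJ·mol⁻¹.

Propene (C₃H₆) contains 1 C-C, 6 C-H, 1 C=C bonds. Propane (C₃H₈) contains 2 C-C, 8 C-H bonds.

Bonds broken (reactants):
  C-C: 1 × 353 = 353
  C-H: 6 × 407 = 2442
  C=C: 1 × 597 = 597
  H-H: 1 × 449 = 449
  Σ(broken) = 3841 kJ
Bonds formed (products):
  C-C: 2 × 353 = 706
  C-H: 8 × 407 = 3256
  Σ(formed) = 3962 kJ
ΔH = Σ(broken) − Σ(formed) = 3841 − 3962 = −121 kJ

ΔH ≈ −121 kJ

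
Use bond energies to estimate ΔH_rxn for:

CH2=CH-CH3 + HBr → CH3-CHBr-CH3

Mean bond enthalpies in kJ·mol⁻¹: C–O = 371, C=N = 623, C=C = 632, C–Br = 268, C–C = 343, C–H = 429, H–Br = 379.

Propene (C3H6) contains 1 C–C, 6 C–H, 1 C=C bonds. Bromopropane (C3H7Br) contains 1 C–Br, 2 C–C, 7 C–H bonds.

ΔH ≈ −29 kJ

Bonds broken (reactants):
  C–C: 1 × 343 = 343
  C–H: 6 × 429 = 2574
  C=C: 1 × 632 = 632
  H–Br: 1 × 379 = 379
  Σ(broken) = 3928 kJ
Bonds formed (products):
  C–Br: 1 × 268 = 268
  C–C: 2 × 343 = 686
  C–H: 7 × 429 = 3003
  Σ(formed) = 3957 kJ
ΔH = Σ(broken) − Σ(formed) = 3928 − 3957 = −29 kJ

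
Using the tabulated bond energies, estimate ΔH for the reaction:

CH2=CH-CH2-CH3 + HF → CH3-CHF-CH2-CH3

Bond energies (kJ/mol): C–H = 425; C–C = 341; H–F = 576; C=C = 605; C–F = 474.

ΔH ≈ −59 kJ

Bonds broken (reactants):
  C–C: 2 × 341 = 682
  C–H: 8 × 425 = 3400
  C=C: 1 × 605 = 605
  H–F: 1 × 576 = 576
  Σ(broken) = 5263 kJ
Bonds formed (products):
  C–C: 3 × 341 = 1023
  C–F: 1 × 474 = 474
  C–H: 9 × 425 = 3825
  Σ(formed) = 5322 kJ
ΔH = Σ(broken) − Σ(formed) = 5263 − 5322 = −59 kJ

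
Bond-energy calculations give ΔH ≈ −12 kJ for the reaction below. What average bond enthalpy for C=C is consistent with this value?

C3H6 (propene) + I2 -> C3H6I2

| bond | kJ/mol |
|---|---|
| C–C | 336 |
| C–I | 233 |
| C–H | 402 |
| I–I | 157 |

D(C=C) ≈ 633 kJ/mol

Let D be the C=C bond energy.
Σ(broken) = 1×336 + 6×402 + 1×D + 1×157 = 2905 + D
Σ(formed) = 2×336 + 6×402 + 2×233 = 3550
ΔH = Σ(broken) − Σ(formed) = (2905 + D) − (3550) = −645 + D
Setting this equal to −12 kJ gives D = 633 kJ/mol.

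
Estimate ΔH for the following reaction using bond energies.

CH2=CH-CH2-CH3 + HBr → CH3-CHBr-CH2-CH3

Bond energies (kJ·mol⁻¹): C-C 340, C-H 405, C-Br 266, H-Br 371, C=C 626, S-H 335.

ΔH ≈ −14 kJ

Bonds broken (reactants):
  C-C: 2 × 340 = 680
  C-H: 8 × 405 = 3240
  C=C: 1 × 626 = 626
  H-Br: 1 × 371 = 371
  Σ(broken) = 4917 kJ
Bonds formed (products):
  C-Br: 1 × 266 = 266
  C-C: 3 × 340 = 1020
  C-H: 9 × 405 = 3645
  Σ(formed) = 4931 kJ
ΔH = Σ(broken) − Σ(formed) = 4917 − 4931 = −14 kJ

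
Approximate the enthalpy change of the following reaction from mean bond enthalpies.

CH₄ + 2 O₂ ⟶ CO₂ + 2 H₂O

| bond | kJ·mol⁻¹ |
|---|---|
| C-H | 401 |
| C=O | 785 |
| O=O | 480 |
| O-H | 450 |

Bonds broken (reactants):
  C-H: 4 × 401 = 1604
  O=O: 2 × 480 = 960
  Σ(broken) = 2564 kJ
Bonds formed (products):
  C=O: 2 × 785 = 1570
  O-H: 4 × 450 = 1800
  Σ(formed) = 3370 kJ
ΔH = Σ(broken) − Σ(formed) = 2564 − 3370 = −806 kJ

ΔH ≈ −806 kJ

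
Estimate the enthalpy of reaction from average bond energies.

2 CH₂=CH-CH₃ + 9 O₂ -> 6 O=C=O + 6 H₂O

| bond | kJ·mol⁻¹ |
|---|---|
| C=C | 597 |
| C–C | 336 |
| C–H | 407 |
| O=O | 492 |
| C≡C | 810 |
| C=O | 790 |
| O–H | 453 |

Bonds broken (reactants):
  C–C: 2 × 336 = 672
  C–H: 12 × 407 = 4884
  C=C: 2 × 597 = 1194
  O=O: 9 × 492 = 4428
  Σ(broken) = 11178 kJ
Bonds formed (products):
  C=O: 12 × 790 = 9480
  O–H: 12 × 453 = 5436
  Σ(formed) = 14916 kJ
ΔH = Σ(broken) − Σ(formed) = 11178 − 14916 = −3738 kJ

ΔH ≈ −3738 kJ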